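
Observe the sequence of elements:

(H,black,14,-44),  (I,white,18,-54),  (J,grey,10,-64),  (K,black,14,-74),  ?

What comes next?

For the letter, letters move forward 1 place in the alphabet: H, I, J, K → L.
Shade goes black, white, grey, black → white (repeats black → white → grey).
Third coordinate: alternating steps +4, −8, +4, −8, …, so 14, 18, 10, 14 → 6.
For the fourth coordinate, −10 each step: -44, -54, -64, -74 → -84.
Combining the parts gives (L,white,6,-84).

(L,white,6,-84)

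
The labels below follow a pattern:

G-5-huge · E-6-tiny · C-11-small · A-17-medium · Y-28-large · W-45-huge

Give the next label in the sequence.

Letter: letters move back 2 places in the alphabet, wrapping A→Z; G, E, C, A, Y, W → U.
Second component goes 5, 6, 11, 17, 28, 45 → 73 (each term is the sum of the two before it).
Size — repeats huge → tiny → small → medium → large: huge, tiny, small, medium, large, huge → tiny.
Putting it together: U-73-tiny.

U-73-tiny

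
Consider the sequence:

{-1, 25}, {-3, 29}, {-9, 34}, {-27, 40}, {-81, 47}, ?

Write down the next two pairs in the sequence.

For the first value, ×3 each step: -1, -3, -9, -27, -81 → -243 → -729.
For the second value, differences are 4, 5, 6, … (increasing by 1 each time): 25, 29, 34, 40, 47 → 55 → 64.
So the next two pairs are {-243, 55} and {-729, 64}.

{-243, 55}, {-729, 64}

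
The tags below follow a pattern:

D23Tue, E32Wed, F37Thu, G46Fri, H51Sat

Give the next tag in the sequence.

I60Sun

Letter: D, E, F, G, H → I (letters move forward 1 place in the alphabet).
Second component goes 23, 32, 37, 46, 51 → 60 (alternating steps +9, +5, +9, +5, …).
Day — runs through the weekdays Mon→Sun: Tue, Wed, Thu, Fri, Sat → Sun.
Combining the parts gives I60Sun.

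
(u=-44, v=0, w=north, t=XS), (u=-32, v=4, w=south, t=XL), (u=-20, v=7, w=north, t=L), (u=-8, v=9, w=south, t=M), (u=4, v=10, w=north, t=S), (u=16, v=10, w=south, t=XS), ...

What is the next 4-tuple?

U — +12 each step: -44, -32, -20, -8, 4, 16 → 28.
V — differences are 4, 3, 2, … (decreasing by 1 each time): 0, 4, 7, 9, 10, 10 → 9.
W — alternates north ↔ south: north, south, north, south, north, south → north.
T: repeats XS → XL → L → M → S; XS, XL, L, M, S, XS → XL.
Combining the parts gives (u=28, v=9, w=north, t=XL).

(u=28, v=9, w=north, t=XL)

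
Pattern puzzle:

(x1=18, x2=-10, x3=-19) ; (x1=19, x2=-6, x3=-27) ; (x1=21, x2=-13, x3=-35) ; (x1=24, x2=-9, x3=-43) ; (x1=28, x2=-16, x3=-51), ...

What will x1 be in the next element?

For the x1, differences are 1, 2, 3, … (increasing by 1 each time): 18, 19, 21, 24, 28 → 33.

33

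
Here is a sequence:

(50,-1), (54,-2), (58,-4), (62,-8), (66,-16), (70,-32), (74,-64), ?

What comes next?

(78,-128)

First component goes 50, 54, 58, 62, 66, 70, 74 → 78 (+4 each step).
For the second component, ×2 each step: -1, -2, -4, -8, -16, -32, -64 → -128.
Combining the parts gives (78,-128).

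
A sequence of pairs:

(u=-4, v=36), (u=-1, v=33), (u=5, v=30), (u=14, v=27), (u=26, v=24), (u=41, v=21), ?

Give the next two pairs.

(u=59, v=18), (u=80, v=15)

U — differences are 3, 6, 9, … (increasing by 3 each time): -4, -1, 5, 14, 26, 41 → 59 → 80.
V goes 36, 33, 30, 27, 24, 21 → 18 → 15 (−3 each step).
So the next two pairs are (u=59, v=18) and (u=80, v=15).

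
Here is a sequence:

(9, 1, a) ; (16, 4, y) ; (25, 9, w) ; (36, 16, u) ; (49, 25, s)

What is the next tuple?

First component — perfect squares: 3², 4², 5², …: 9, 16, 25, 36, 49 → 64.
Second component: 1, 4, 9, 16, 25 → 36 (perfect squares: 1², 2², 3², …).
Letter: letters move back 2 places in the alphabet, wrapping A→Z; a, y, w, u, s → q.
Combining the parts gives (64, 36, q).

(64, 36, q)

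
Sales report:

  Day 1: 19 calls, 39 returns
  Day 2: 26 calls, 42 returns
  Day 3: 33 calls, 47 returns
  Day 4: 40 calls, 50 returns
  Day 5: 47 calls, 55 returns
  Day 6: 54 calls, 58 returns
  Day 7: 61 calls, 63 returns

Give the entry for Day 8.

Calls goes 19, 26, 33, 40, 47, 54, 61 → 68 (+7 each step).
Returns: alternating steps +3, +5, +3, +5, …; 39, 42, 47, 50, 55, 58, 63 → 66.
Combining the parts gives 68 calls, 66 returns.

68 calls, 66 returns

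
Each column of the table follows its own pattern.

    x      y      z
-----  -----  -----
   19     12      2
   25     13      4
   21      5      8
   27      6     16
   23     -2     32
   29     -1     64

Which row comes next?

For the column x, alternating steps +6, −4, +6, −4, …: 19, 25, 21, 27, 23, 29 → 25.
For the column y, alternating steps +1, −8, +1, −8, …: 12, 13, 5, 6, -2, -1 → -9.
Column z — ×2 each step: 2, 4, 8, 16, 32, 64 → 128.
Putting it together: 25  -9  128.

25  -9  128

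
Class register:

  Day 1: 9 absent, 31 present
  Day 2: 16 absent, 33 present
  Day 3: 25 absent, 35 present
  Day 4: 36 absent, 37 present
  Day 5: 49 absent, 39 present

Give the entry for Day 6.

64 absent, 41 present

Absent: 9, 16, 25, 36, 49 → 64 (perfect squares: 3², 4², 5², …).
Present: 31, 33, 35, 37, 39 → 41 (+2 each step).
Putting it together: 64 absent, 41 present.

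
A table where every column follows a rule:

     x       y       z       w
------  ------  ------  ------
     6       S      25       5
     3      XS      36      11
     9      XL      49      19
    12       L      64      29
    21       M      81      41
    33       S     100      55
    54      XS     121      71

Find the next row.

87  XL  144  89

For the column x, each term is the sum of the two before it: 6, 3, 9, 12, 21, 33, 54 → 87.
Column y: S, XS, XL, L, M, S, XS → XL (repeats S → XS → XL → L → M).
Column z: perfect squares: 5², 6², 7², …, so 25, 36, 49, 64, 81, 100, 121 → 144.
Column w: differences are 6, 8, 10, … (increasing by 2 each time), so 5, 11, 19, 29, 41, 55, 71 → 89.
Combining the parts gives 87  XL  144  89.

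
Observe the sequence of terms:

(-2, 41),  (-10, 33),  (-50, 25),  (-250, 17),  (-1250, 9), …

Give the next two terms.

(-6250, 1), (-31250, -7)

First component goes -2, -10, -50, -250, -1250 → -6250 → -31250 (×5 each step).
Second component — −8 each step: 41, 33, 25, 17, 9 → 1 → -7.
So the next two terms are (-6250, 1) and (-31250, -7).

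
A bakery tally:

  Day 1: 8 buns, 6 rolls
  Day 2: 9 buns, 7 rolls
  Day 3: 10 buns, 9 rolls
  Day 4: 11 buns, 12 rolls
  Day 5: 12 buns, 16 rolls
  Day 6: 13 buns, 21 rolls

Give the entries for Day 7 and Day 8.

14 buns, 27 rolls; 15 buns, 34 rolls

Buns — +1 each step: 8, 9, 10, 11, 12, 13 → 14 → 15.
Rolls: 6, 7, 9, 12, 16, 21 → 27 → 34 (differences are 1, 2, 3, … (increasing by 1 each time)).
Putting the parts together: 14 buns, 27 rolls and then 15 buns, 34 rolls.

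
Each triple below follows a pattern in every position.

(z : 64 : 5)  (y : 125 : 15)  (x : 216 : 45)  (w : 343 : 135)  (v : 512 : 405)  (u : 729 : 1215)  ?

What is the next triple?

(t : 1000 : 3645)

Letter: z, y, x, w, v, u → t (letters move back 1 place in the alphabet).
Second value: 64, 125, 216, 343, 512, 729 → 1000 (perfect cubes: 4³, 5³, 6³, …).
Third value — ×3 each step: 5, 15, 45, 135, 405, 1215 → 3645.
Combining the parts gives (t : 1000 : 3645).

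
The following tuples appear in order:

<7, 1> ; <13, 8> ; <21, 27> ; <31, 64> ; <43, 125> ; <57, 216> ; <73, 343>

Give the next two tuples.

First part goes 7, 13, 21, 31, 43, 57, 73 → 91 → 111 (differences are 6, 8, 10, … (increasing by 2 each time)).
Second part: 1, 8, 27, 64, 125, 216, 343 → 512 → 729 (perfect cubes: 1³, 2³, 3³, …).
Putting the parts together: <91, 512> and then <111, 729>.

<91, 512>, <111, 729>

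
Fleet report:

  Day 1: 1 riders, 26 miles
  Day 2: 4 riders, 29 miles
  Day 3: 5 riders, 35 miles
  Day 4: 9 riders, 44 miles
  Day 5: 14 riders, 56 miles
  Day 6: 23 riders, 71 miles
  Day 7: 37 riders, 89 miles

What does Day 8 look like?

Riders goes 1, 4, 5, 9, 14, 23, 37 → 60 (each term is the sum of the two before it).
For the miles, differences are 3, 6, 9, … (increasing by 3 each time): 26, 29, 35, 44, 56, 71, 89 → 110.
Putting it together: 60 riders, 110 miles.

60 riders, 110 miles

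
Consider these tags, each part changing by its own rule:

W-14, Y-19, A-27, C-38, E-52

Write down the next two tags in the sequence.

Letter — letters move forward 2 places in the alphabet, wrapping Z→A: W, Y, A, C, E → G → I.
Second component: differences are 5, 8, 11, … (increasing by 3 each time); 14, 19, 27, 38, 52 → 69 → 89.
Putting the parts together: G-69 and then I-89.

G-69 then I-89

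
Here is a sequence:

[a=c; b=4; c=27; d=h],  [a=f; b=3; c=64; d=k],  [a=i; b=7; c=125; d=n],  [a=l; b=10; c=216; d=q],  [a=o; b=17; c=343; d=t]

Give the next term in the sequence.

For the a, letters move forward 3 places in the alphabet: c, f, i, l, o → r.
B goes 4, 3, 7, 10, 17 → 27 (each term is the sum of the two before it).
C goes 27, 64, 125, 216, 343 → 512 (perfect cubes: 3³, 4³, 5³, …).
D — letters move forward 3 places in the alphabet: h, k, n, q, t → w.
Combining the parts gives [a=r; b=27; c=512; d=w].

[a=r; b=27; c=512; d=w]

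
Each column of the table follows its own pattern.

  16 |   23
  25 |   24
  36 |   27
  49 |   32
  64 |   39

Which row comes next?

For the first component, perfect squares: 4², 5², 6², …: 16, 25, 36, 49, 64 → 81.
Second component: differences are 1, 3, 5, … (increasing by 2 each time); 23, 24, 27, 32, 39 → 48.
So the next row is 81  48.

81  48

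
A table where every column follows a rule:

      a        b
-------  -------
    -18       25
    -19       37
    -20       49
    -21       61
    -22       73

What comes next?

-23  85

Column a — −1 each step: -18, -19, -20, -21, -22 → -23.
Column b: +12 each step, so 25, 37, 49, 61, 73 → 85.
So the next line is -23  85.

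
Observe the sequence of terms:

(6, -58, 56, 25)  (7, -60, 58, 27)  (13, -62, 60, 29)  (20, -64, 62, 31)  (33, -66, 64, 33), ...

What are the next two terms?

For the first part, each term is the sum of the two before it: 6, 7, 13, 20, 33 → 53 → 86.
For the second part, −2 each step: -58, -60, -62, -64, -66 → -68 → -70.
Third part: 56, 58, 60, 62, 64 → 66 → 68 (+2 each step).
Fourth part goes 25, 27, 29, 31, 33 → 35 → 37 (together with the second part always sums to -33).
So the next two terms are (53, -68, 66, 35) and (86, -70, 68, 37).

(53, -68, 66, 35), (86, -70, 68, 37)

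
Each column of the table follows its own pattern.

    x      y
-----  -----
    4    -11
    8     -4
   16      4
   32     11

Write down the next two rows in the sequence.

Column x goes 4, 8, 16, 32 → 64 → 128 (×2 each step).
Column y: alternating steps +7, +8, +7, +8, …; -11, -4, 4, 11 → 19 → 26.
Putting the parts together: 64  19 and then 128  26.

64  19; 128  26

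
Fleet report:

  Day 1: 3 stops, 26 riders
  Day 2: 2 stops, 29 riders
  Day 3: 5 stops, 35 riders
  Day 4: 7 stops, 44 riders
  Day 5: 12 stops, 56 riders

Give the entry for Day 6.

19 stops, 71 riders

Stops: each term is the sum of the two before it, so 3, 2, 5, 7, 12 → 19.
Riders: differences are 3, 6, 9, … (increasing by 3 each time); 26, 29, 35, 44, 56 → 71.
Combining the parts gives 19 stops, 71 riders.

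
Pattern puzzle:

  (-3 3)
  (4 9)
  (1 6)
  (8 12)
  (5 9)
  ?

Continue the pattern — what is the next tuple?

(12 15)

First slot: alternating steps +7, −3, +7, −3, …; -3, 4, 1, 8, 5 → 12.
Second slot goes 3, 9, 6, 12, 9 → 15 (alternating steps +6, −3, +6, −3, …).
Combining the parts gives (12 15).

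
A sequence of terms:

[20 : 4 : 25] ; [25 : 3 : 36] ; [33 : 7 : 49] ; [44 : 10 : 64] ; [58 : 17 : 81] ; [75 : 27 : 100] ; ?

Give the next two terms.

[95 : 44 : 121], [118 : 71 : 144]

First slot — differences are 5, 8, 11, … (increasing by 3 each time): 20, 25, 33, 44, 58, 75 → 95 → 118.
Second slot: each term is the sum of the two before it, so 4, 3, 7, 10, 17, 27 → 44 → 71.
For the third slot, perfect squares: 5², 6², 7², …: 25, 36, 49, 64, 81, 100 → 121 → 144.
Putting the parts together: [95 : 44 : 121] and then [118 : 71 : 144].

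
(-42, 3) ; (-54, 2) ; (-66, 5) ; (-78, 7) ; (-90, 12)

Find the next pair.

First coordinate: −12 each step; -42, -54, -66, -78, -90 → -102.
Second coordinate: 3, 2, 5, 7, 12 → 19 (each term is the sum of the two before it).
Putting it together: (-102, 19).

(-102, 19)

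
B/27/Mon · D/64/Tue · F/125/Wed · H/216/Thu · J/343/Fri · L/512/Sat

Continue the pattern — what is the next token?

Letter: letters move forward 2 places in the alphabet, so B, D, F, H, J, L → N.
For the second component, perfect cubes: 3³, 4³, 5³, …: 27, 64, 125, 216, 343, 512 → 729.
Day — runs through the weekdays Mon→Sun: Mon, Tue, Wed, Thu, Fri, Sat → Sun.
Putting it together: N/729/Sun.

N/729/Sun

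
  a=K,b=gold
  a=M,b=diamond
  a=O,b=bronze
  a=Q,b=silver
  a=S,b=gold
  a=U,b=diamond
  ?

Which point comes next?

A: letters move forward 2 places in the alphabet, so K, M, O, Q, S, U → W.
B — repeats gold → diamond → bronze → silver: gold, diamond, bronze, silver, gold, diamond → bronze.
Putting it together: a=W,b=bronze.

a=W,b=bronze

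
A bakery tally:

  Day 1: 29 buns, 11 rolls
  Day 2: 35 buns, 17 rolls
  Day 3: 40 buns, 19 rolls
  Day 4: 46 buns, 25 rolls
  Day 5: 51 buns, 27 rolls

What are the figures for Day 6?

57 buns, 33 rolls

Buns: alternating steps +6, +5, +6, +5, …, so 29, 35, 40, 46, 51 → 57.
Rolls — alternating steps +6, +2, +6, +2, …: 11, 17, 19, 25, 27 → 33.
Putting it together: 57 buns, 33 rolls.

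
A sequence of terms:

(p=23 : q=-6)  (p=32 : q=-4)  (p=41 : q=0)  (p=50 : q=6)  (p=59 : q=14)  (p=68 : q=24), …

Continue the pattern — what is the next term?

P goes 23, 32, 41, 50, 59, 68 → 77 (+9 each step).
Q: differences are 2, 4, 6, … (increasing by 2 each time), so -6, -4, 0, 6, 14, 24 → 36.
Combining the parts gives (p=77 : q=36).

(p=77 : q=36)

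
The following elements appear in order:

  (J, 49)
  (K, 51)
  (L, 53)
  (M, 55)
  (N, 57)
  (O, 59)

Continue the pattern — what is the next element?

(P, 61)

Letter: letters move forward 1 place in the alphabet, so J, K, L, M, N, O → P.
For the second entry, +2 each step: 49, 51, 53, 55, 57, 59 → 61.
So the next element is (P, 61).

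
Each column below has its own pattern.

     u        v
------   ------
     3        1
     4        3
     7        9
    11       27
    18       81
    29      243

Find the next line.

47  729

Column u goes 3, 4, 7, 11, 18, 29 → 47 (each term is the sum of the two before it).
Column v: ×3 each step; 1, 3, 9, 27, 81, 243 → 729.
So the next line is 47  729.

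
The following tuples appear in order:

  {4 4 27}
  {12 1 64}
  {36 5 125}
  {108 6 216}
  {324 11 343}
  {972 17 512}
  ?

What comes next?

First part: ×3 each step; 4, 12, 36, 108, 324, 972 → 2916.
Second part: 4, 1, 5, 6, 11, 17 → 28 (each term is the sum of the two before it).
For the third part, perfect cubes: 3³, 4³, 5³, …: 27, 64, 125, 216, 343, 512 → 729.
So the next tuple is {2916 28 729}.

{2916 28 729}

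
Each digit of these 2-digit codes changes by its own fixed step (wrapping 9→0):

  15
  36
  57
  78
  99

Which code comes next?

10

First digit goes 1, 3, 5, 7, 9 → 1 (+2 each step, mod 10).
For the second digit, +1 each step, mod 10: 5, 6, 7, 8, 9 → 0.
So the next code is 10.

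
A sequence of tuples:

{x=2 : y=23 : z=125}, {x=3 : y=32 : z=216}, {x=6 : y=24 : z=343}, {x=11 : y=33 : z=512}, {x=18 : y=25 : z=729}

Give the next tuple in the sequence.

{x=27 : y=34 : z=1000}

For the x, differences are 1, 3, 5, … (increasing by 2 each time): 2, 3, 6, 11, 18 → 27.
Y — alternating steps +9, −8, +9, −8, …: 23, 32, 24, 33, 25 → 34.
Z: perfect cubes: 5³, 6³, 7³, …, so 125, 216, 343, 512, 729 → 1000.
So the next tuple is {x=27 : y=34 : z=1000}.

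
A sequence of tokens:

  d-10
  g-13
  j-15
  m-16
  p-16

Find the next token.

s-15

Letter — letters move forward 3 places in the alphabet: d, g, j, m, p → s.
For the second component, differences are 3, 2, 1, … (decreasing by 1 each time): 10, 13, 15, 16, 16 → 15.
So the next token is s-15.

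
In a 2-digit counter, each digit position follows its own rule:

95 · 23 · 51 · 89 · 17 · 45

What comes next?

73

First digit — +3 each step, mod 10: 9, 2, 5, 8, 1, 4 → 7.
Second digit: −2 each step, mod 10, so 5, 3, 1, 9, 7, 5 → 3.
So the next code is 73.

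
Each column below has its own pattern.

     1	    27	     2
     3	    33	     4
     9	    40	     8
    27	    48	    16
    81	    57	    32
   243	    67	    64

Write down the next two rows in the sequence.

First component goes 1, 3, 9, 27, 81, 243 → 729 → 2187 (×3 each step).
Second component: 27, 33, 40, 48, 57, 67 → 78 → 90 (differences are 6, 7, 8, … (increasing by 1 each time)).
For the third component, ×2 each step: 2, 4, 8, 16, 32, 64 → 128 → 256.
Putting the parts together: 729  78  128 and then 2187  90  256.

729  78  128; 2187  90  256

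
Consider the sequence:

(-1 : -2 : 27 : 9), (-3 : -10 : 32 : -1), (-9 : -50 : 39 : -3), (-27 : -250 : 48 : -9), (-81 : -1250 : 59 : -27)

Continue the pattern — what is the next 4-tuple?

(-243 : -6250 : 72 : -81)

First part goes -1, -3, -9, -27, -81 → -243 (×3 each step).
Second part: -2, -10, -50, -250, -1250 → -6250 (×5 each step).
Third part: 27, 32, 39, 48, 59 → 72 (differences are 5, 7, 9, … (increasing by 2 each time)).
For the fourth part, always the previous value of the first part: 9, -1, -3, -9, -27 → -81.
Putting it together: (-243 : -6250 : 72 : -81).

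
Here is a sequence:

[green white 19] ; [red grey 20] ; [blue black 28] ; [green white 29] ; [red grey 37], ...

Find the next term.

For the colour, repeats green → red → blue: green, red, blue, green, red → blue.
Shade goes white, grey, black, white, grey → black (repeats white → grey → black).
Third entry: 19, 20, 28, 29, 37 → 38 (alternating steps +1, +8, +1, +8, …).
Putting it together: [blue black 38].

[blue black 38]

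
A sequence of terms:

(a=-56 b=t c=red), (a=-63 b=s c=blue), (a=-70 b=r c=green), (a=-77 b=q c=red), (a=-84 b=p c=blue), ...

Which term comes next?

(a=-91 b=o c=green)

A: -56, -63, -70, -77, -84 → -91 (−7 each step).
B goes t, s, r, q, p → o (letters move back 1 place in the alphabet).
C goes red, blue, green, red, blue → green (repeats red → blue → green).
Putting it together: (a=-91 b=o c=green).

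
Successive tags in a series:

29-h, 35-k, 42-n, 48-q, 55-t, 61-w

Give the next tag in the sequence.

First component: alternating steps +6, +7, +6, +7, …, so 29, 35, 42, 48, 55, 61 → 68.
Letter: h, k, n, q, t, w → z (letters move forward 3 places in the alphabet).
Putting it together: 68-z.

68-z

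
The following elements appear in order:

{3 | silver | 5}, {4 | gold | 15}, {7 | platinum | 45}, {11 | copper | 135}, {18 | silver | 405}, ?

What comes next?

{29 | gold | 1215}

First entry: 3, 4, 7, 11, 18 → 29 (each term is the sum of the two before it).
Metal goes silver, gold, platinum, copper, silver → gold (repeats silver → gold → platinum → copper).
Third entry: ×3 each step, so 5, 15, 45, 135, 405 → 1215.
Combining the parts gives {29 | gold | 1215}.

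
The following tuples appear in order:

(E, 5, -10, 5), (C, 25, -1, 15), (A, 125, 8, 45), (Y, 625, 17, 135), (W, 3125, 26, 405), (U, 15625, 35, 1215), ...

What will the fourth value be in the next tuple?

Fourth value — ×3 each step: 5, 15, 45, 135, 405, 1215 → 3645.

3645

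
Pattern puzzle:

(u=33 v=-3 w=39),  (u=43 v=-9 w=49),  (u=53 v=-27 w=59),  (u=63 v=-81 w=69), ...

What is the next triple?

U: 33, 43, 53, 63 → 73 (+10 each step).
V — ×3 each step: -3, -9, -27, -81 → -243.
W — always 6 more than the u: 39, 49, 59, 69 → 79.
Putting it together: (u=73 v=-243 w=79).

(u=73 v=-243 w=79)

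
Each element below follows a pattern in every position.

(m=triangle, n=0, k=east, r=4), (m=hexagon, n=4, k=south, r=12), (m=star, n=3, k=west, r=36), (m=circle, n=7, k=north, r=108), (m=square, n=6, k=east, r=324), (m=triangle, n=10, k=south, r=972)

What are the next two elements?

For the m, repeats triangle → hexagon → star → circle → square: triangle, hexagon, star, circle, square, triangle → hexagon → star.
N goes 0, 4, 3, 7, 6, 10 → 9 → 13 (alternating steps +4, −1, +4, −1, …).
For the k, repeats east → south → west → north: east, south, west, north, east, south → west → north.
R — ×3 each step: 4, 12, 36, 108, 324, 972 → 2916 → 8748.
So the next two elements are (m=hexagon, n=9, k=west, r=2916) and (m=star, n=13, k=north, r=8748).

(m=hexagon, n=9, k=west, r=2916), (m=star, n=13, k=north, r=8748)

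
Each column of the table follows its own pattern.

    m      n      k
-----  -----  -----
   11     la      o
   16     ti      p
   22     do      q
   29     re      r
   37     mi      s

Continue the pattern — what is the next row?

Column m: 11, 16, 22, 29, 37 → 46 (differences are 5, 6, 7, … (increasing by 1 each time)).
Column n: runs through the solfège scale do→ti; la, ti, do, re, mi → fa.
Column k goes o, p, q, r, s → t (letters move forward 1 place in the alphabet).
Putting it together: 46  fa  t.

46  fa  t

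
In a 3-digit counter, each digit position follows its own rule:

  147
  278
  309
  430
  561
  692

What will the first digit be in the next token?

7

First digit: +1 each step, mod 10, so 1, 2, 3, 4, 5, 6 → 7.
For the second digit, +3 each step, mod 10: 4, 7, 0, 3, 6, 9 → 2.
Third digit: 7, 8, 9, 0, 1, 2 → 3 (+1 each step, mod 10).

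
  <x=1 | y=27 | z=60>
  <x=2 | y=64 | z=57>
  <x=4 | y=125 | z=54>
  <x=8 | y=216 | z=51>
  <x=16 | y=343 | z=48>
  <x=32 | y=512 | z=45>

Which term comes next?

X: ×2 each step; 1, 2, 4, 8, 16, 32 → 64.
Y: perfect cubes: 3³, 4³, 5³, …; 27, 64, 125, 216, 343, 512 → 729.
Z goes 60, 57, 54, 51, 48, 45 → 42 (−3 each step).
So the next term is <x=64 | y=729 | z=42>.

<x=64 | y=729 | z=42>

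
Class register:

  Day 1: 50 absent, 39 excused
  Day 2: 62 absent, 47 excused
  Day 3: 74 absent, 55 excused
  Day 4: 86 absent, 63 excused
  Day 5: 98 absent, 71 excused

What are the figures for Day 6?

110 absent, 79 excused

Absent: +12 each step, so 50, 62, 74, 86, 98 → 110.
Excused: +8 each step; 39, 47, 55, 63, 71 → 79.
Putting it together: 110 absent, 79 excused.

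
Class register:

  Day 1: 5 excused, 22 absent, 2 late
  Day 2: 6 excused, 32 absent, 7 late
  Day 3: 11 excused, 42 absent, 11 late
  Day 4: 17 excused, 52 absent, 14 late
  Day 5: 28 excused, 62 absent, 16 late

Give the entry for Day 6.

Excused goes 5, 6, 11, 17, 28 → 45 (each term is the sum of the two before it).
Absent: +10 each step; 22, 32, 42, 52, 62 → 72.
For the late, differences are 5, 4, 3, … (decreasing by 1 each time): 2, 7, 11, 14, 16 → 17.
Putting it together: 45 excused, 72 absent, 17 late.

45 excused, 72 absent, 17 late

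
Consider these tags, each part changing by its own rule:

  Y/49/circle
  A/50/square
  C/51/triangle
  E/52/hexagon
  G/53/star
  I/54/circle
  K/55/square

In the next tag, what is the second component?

Second component: +1 each step; 49, 50, 51, 52, 53, 54, 55 → 56.

56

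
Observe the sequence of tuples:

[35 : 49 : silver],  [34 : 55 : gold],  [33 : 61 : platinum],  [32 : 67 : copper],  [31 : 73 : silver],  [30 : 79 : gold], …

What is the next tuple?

[29 : 85 : platinum]

First coordinate: −1 each step, so 35, 34, 33, 32, 31, 30 → 29.
Second coordinate: 49, 55, 61, 67, 73, 79 → 85 (+6 each step).
Metal goes silver, gold, platinum, copper, silver, gold → platinum (repeats silver → gold → platinum → copper).
Putting it together: [29 : 85 : platinum].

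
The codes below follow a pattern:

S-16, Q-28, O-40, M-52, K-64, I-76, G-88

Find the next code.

Letter: letters move back 2 places in the alphabet, so S, Q, O, M, K, I, G → E.
Second component: +12 each step, so 16, 28, 40, 52, 64, 76, 88 → 100.
Putting it together: E-100.

E-100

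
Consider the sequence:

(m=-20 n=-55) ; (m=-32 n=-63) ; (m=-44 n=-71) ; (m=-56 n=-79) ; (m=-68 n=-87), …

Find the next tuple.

(m=-80 n=-95)

For the m, −12 each step: -20, -32, -44, -56, -68 → -80.
N goes -55, -63, -71, -79, -87 → -95 (−8 each step).
So the next tuple is (m=-80 n=-95).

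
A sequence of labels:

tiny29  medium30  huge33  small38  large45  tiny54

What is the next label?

Size: tiny, medium, huge, small, large, tiny → medium (repeats tiny → medium → huge → small → large).
For the second component, differences are 1, 3, 5, … (increasing by 2 each time): 29, 30, 33, 38, 45, 54 → 65.
Combining the parts gives medium65.

medium65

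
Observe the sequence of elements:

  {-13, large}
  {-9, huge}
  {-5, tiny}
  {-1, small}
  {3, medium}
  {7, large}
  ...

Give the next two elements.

For the first part, +4 each step: -13, -9, -5, -1, 3, 7 → 11 → 15.
Size — repeats large → huge → tiny → small → medium: large, huge, tiny, small, medium, large → huge → tiny.
So the next two elements are {11, huge} and {15, tiny}.

{11, huge}, {15, tiny}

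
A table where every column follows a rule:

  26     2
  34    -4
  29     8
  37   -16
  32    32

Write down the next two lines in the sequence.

40  -64; 35  128

First component goes 26, 34, 29, 37, 32 → 40 → 35 (alternating steps +8, −5, +8, −5, …).
Second component: ×(-2) each step, so 2, -4, 8, -16, 32 → -64 → 128.
So the next two lines are 40  -64 and 35  128.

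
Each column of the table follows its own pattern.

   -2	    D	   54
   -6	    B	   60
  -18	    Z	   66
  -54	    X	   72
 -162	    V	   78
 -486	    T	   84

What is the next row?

First component: -2, -6, -18, -54, -162, -486 → -1458 (×3 each step).
For the letter, letters move back 2 places in the alphabet, wrapping A→Z: D, B, Z, X, V, T → R.
For the third component, +6 each step: 54, 60, 66, 72, 78, 84 → 90.
Combining the parts gives -1458  R  90.

-1458  R  90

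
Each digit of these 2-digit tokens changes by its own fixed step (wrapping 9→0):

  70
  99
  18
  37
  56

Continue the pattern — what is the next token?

75

For the first digit, +2 each step, mod 10: 7, 9, 1, 3, 5 → 7.
For the second digit, −1 each step, mod 10: 0, 9, 8, 7, 6 → 5.
Putting it together: 75.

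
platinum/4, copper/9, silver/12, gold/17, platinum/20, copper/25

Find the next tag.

For the metal, repeats platinum → copper → silver → gold: platinum, copper, silver, gold, platinum, copper → silver.
Second component goes 4, 9, 12, 17, 20, 25 → 28 (alternating steps +5, +3, +5, +3, …).
Putting it together: silver/28.

silver/28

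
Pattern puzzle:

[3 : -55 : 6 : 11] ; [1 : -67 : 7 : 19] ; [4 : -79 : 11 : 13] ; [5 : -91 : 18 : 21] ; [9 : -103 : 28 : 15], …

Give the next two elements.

First slot: each term is the sum of the two before it, so 3, 1, 4, 5, 9 → 14 → 23.
Second slot — −12 each step: -55, -67, -79, -91, -103 → -115 → -127.
Third slot — differences are 1, 4, 7, … (increasing by 3 each time): 6, 7, 11, 18, 28 → 41 → 57.
Fourth slot: alternating steps +8, −6, +8, −6, …; 11, 19, 13, 21, 15 → 23 → 17.
Putting the parts together: [14 : -115 : 41 : 23] and then [23 : -127 : 57 : 17].

[14 : -115 : 41 : 23], [23 : -127 : 57 : 17]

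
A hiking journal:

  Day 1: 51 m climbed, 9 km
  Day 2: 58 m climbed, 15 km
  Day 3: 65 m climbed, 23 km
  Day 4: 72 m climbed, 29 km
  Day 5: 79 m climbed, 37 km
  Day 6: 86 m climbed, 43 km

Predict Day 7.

M climbed — +7 each step: 51, 58, 65, 72, 79, 86 → 93.
Km — alternating steps +6, +8, +6, +8, …: 9, 15, 23, 29, 37, 43 → 51.
So the next record is 93 m climbed, 51 km.

93 m climbed, 51 km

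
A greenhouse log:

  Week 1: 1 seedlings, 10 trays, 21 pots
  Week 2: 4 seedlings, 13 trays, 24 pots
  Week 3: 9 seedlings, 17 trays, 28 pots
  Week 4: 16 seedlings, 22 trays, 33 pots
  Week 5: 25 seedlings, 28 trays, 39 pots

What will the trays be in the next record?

35

For the seedlings, perfect squares: 1², 2², 3², …: 1, 4, 9, 16, 25 → 36.
Trays: differences are 3, 4, 5, … (increasing by 1 each time), so 10, 13, 17, 22, 28 → 35.
Pots: differences are 3, 4, 5, … (increasing by 1 each time); 21, 24, 28, 33, 39 → 46.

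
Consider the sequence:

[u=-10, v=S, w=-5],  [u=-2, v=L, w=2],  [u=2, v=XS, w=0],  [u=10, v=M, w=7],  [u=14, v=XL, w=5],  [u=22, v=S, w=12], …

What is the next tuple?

U — alternating steps +8, +4, +8, +4, …: -10, -2, 2, 10, 14, 22 → 26.
V goes S, L, XS, M, XL, S → L (repeats S → L → XS → M → XL).
W: alternating steps +7, −2, +7, −2, …, so -5, 2, 0, 7, 5, 12 → 10.
Combining the parts gives [u=26, v=L, w=10].

[u=26, v=L, w=10]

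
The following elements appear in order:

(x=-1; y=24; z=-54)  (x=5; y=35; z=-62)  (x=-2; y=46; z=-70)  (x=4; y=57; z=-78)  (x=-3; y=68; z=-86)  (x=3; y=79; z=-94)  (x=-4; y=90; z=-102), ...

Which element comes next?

(x=2; y=101; z=-110)

X goes -1, 5, -2, 4, -3, 3, -4 → 2 (alternating steps +6, −7, +6, −7, …).
Y: +11 each step; 24, 35, 46, 57, 68, 79, 90 → 101.
Z — −8 each step: -54, -62, -70, -78, -86, -94, -102 → -110.
Combining the parts gives (x=2; y=101; z=-110).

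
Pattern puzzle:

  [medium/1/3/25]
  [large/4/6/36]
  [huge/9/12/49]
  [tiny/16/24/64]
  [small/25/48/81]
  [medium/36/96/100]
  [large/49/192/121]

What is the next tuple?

Size goes medium, large, huge, tiny, small, medium, large → huge (repeats medium → large → huge → tiny → small).
Second entry: 1, 4, 9, 16, 25, 36, 49 → 64 (perfect squares: 1², 2², 3², …).
Third entry: ×2 each step, so 3, 6, 12, 24, 48, 96, 192 → 384.
For the fourth entry, perfect squares: 5², 6², 7², …: 25, 36, 49, 64, 81, 100, 121 → 144.
Combining the parts gives [huge/64/384/144].

[huge/64/384/144]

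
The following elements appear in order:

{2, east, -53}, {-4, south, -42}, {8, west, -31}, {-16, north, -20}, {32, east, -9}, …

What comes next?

First part: 2, -4, 8, -16, 32 → -64 (×(-2) each step).
Direction goes east, south, west, north, east → south (repeats east → south → west → north).
Third part: +11 each step, so -53, -42, -31, -20, -9 → 2.
Putting it together: {-64, south, 2}.

{-64, south, 2}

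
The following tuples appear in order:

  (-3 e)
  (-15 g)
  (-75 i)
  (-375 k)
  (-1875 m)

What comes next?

First coordinate: ×5 each step, so -3, -15, -75, -375, -1875 → -9375.
Letter: letters move forward 2 places in the alphabet, so e, g, i, k, m → o.
Combining the parts gives (-9375 o).

(-9375 o)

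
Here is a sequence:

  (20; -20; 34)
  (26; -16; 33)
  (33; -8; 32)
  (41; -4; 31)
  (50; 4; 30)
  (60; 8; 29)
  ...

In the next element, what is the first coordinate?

For the first coordinate, differences are 6, 7, 8, … (increasing by 1 each time): 20, 26, 33, 41, 50, 60 → 71.

71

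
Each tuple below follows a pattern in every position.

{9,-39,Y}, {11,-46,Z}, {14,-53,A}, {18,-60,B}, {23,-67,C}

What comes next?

{29,-74,D}

For the first entry, differences are 2, 3, 4, … (increasing by 1 each time): 9, 11, 14, 18, 23 → 29.
Second entry: -39, -46, -53, -60, -67 → -74 (−7 each step).
Letter — letters move forward 1 place in the alphabet, wrapping Z→A: Y, Z, A, B, C → D.
Putting it together: {29,-74,D}.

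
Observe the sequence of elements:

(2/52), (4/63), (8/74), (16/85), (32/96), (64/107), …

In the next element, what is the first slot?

First slot: 2, 4, 8, 16, 32, 64 → 128 (×2 each step).

128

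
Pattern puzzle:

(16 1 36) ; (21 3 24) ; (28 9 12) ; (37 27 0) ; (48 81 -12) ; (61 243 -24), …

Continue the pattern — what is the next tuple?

For the first slot, differences are 5, 7, 9, … (increasing by 2 each time): 16, 21, 28, 37, 48, 61 → 76.
Second slot: 1, 3, 9, 27, 81, 243 → 729 (×3 each step).
Third slot: 36, 24, 12, 0, -12, -24 → -36 (−12 each step).
Combining the parts gives (76 729 -36).

(76 729 -36)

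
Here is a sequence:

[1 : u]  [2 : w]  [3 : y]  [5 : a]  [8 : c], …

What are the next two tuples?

First part: each term is the sum of the two before it, so 1, 2, 3, 5, 8 → 13 → 21.
For the letter, letters move forward 2 places in the alphabet, wrapping Z→A: u, w, y, a, c → e → g.
Putting the parts together: [13 : e] and then [21 : g].

[13 : e], [21 : g]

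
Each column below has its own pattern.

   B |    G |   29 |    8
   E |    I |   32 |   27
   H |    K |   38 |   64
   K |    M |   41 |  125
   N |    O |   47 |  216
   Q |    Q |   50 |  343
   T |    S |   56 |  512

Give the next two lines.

First letter goes B, E, H, K, N, Q, T → W → Z (letters move forward 3 places in the alphabet).
Second letter: G, I, K, M, O, Q, S → U → W (letters move forward 2 places in the alphabet).
Third component: alternating steps +3, +6, +3, +6, …, so 29, 32, 38, 41, 47, 50, 56 → 59 → 65.
Fourth component — perfect cubes: 2³, 3³, 4³, …: 8, 27, 64, 125, 216, 343, 512 → 729 → 1000.
So the next two lines are W  U  59  729 and Z  W  65  1000.

W  U  59  729; Z  W  65  1000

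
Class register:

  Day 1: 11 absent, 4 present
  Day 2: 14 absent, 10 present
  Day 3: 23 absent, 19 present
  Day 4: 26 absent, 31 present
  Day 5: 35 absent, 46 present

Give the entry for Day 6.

Absent — alternating steps +3, +9, +3, +9, …: 11, 14, 23, 26, 35 → 38.
Present: 4, 10, 19, 31, 46 → 64 (differences are 6, 9, 12, … (increasing by 3 each time)).
So the next row is 38 absent, 64 present.

38 absent, 64 present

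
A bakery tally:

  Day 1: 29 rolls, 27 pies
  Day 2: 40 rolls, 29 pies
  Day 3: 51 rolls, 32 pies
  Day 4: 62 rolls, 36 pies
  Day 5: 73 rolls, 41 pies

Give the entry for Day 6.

For the rolls, +11 each step: 29, 40, 51, 62, 73 → 84.
For the pies, differences are 2, 3, 4, … (increasing by 1 each time): 27, 29, 32, 36, 41 → 47.
Putting it together: 84 rolls, 47 pies.

84 rolls, 47 pies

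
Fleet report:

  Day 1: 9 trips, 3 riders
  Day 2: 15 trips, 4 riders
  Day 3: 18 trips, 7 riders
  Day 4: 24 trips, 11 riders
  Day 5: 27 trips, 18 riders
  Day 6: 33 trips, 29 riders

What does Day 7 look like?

Trips: alternating steps +6, +3, +6, +3, …, so 9, 15, 18, 24, 27, 33 → 36.
Riders — each term is the sum of the two before it: 3, 4, 7, 11, 18, 29 → 47.
So the next line is 36 trips, 47 riders.

36 trips, 47 riders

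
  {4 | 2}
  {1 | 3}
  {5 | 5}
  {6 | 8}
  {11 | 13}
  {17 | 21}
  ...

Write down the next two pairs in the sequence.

First part: each term is the sum of the two before it, so 4, 1, 5, 6, 11, 17 → 28 → 45.
Second part — each term is the sum of the two before it: 2, 3, 5, 8, 13, 21 → 34 → 55.
Putting the parts together: {28 | 34} and then {45 | 55}.

{28 | 34}, {45 | 55}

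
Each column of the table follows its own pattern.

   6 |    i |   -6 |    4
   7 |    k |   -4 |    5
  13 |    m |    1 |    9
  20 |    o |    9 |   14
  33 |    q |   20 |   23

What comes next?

53  s  34  37

First component goes 6, 7, 13, 20, 33 → 53 (each term is the sum of the two before it).
Letter: letters move forward 2 places in the alphabet, so i, k, m, o, q → s.
Third component: differences are 2, 5, 8, … (increasing by 3 each time), so -6, -4, 1, 9, 20 → 34.
For the fourth component, each term is the sum of the two before it: 4, 5, 9, 14, 23 → 37.
So the next row is 53  s  34  37.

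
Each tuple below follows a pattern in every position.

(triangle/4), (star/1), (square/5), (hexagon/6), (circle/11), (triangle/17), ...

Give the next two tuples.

Shape: triangle, star, square, hexagon, circle, triangle → star → square (repeats triangle → star → square → hexagon → circle).
Second coordinate goes 4, 1, 5, 6, 11, 17 → 28 → 45 (each term is the sum of the two before it).
Putting the parts together: (star/28) and then (square/45).

(star/28), (square/45)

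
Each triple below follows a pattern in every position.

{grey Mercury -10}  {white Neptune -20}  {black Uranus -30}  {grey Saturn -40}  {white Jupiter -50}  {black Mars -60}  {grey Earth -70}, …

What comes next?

Shade — repeats grey → white → black: grey, white, black, grey, white, black, grey → white.
Planet: runs backward through the planets Mercury→Neptune, so Mercury, Neptune, Uranus, Saturn, Jupiter, Mars, Earth → Venus.
For the third part, −10 each step: -10, -20, -30, -40, -50, -60, -70 → -80.
Putting it together: {white Venus -80}.

{white Venus -80}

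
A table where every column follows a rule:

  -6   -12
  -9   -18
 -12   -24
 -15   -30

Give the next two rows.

First component — −3 each step: -6, -9, -12, -15 → -18 → -21.
For the second component, always 2 × the first component: -12, -18, -24, -30 → -36 → -42.
So the next two rows are -18  -36 and -21  -42.

-18  -36; -21  -42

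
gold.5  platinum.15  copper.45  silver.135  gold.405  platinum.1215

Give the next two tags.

Metal: repeats gold → platinum → copper → silver; gold, platinum, copper, silver, gold, platinum → copper → silver.
Second component: 5, 15, 45, 135, 405, 1215 → 3645 → 10935 (×3 each step).
So the next two tags are copper.3645 and silver.10935.

copper.3645, silver.10935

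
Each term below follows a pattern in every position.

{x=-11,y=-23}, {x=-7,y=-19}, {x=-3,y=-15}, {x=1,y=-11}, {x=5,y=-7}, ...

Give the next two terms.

X: -11, -7, -3, 1, 5 → 9 → 13 (+4 each step).
For the y, always 12 less than the x: -23, -19, -15, -11, -7 → -3 → 1.
So the next two terms are {x=9,y=-3} and {x=13,y=1}.

{x=9,y=-3}, {x=13,y=1}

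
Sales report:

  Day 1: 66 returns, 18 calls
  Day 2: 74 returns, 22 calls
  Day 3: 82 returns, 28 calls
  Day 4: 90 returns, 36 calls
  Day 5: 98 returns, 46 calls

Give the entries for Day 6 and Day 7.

Returns goes 66, 74, 82, 90, 98 → 106 → 114 (+8 each step).
For the calls, differences are 4, 6, 8, … (increasing by 2 each time): 18, 22, 28, 36, 46 → 58 → 72.
So the next two rows are 106 returns, 58 calls and 114 returns, 72 calls.

106 returns, 58 calls; 114 returns, 72 calls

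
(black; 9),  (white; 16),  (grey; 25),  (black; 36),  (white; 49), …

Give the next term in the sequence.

Shade — repeats black → white → grey: black, white, grey, black, white → grey.
Second value: perfect squares: 3², 4², 5², …, so 9, 16, 25, 36, 49 → 64.
So the next term is (grey; 64).

(grey; 64)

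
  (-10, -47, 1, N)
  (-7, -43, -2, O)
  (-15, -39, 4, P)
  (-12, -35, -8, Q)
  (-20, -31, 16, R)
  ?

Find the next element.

(-17, -27, -32, S)

First component: alternating steps +3, −8, +3, −8, …; -10, -7, -15, -12, -20 → -17.
For the second component, +4 each step: -47, -43, -39, -35, -31 → -27.
For the third component, ×(-2) each step: 1, -2, 4, -8, 16 → -32.
For the letter, letters move forward 1 place in the alphabet: N, O, P, Q, R → S.
Combining the parts gives (-17, -27, -32, S).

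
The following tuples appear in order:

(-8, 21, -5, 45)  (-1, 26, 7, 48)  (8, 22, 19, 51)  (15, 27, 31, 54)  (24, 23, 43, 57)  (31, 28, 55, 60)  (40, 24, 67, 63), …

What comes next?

(47, 29, 79, 66)

First coordinate: -8, -1, 8, 15, 24, 31, 40 → 47 (alternating steps +7, +9, +7, +9, …).
Second coordinate — alternating steps +5, −4, +5, −4, …: 21, 26, 22, 27, 23, 28, 24 → 29.
Third coordinate — +12 each step: -5, 7, 19, 31, 43, 55, 67 → 79.
Fourth coordinate goes 45, 48, 51, 54, 57, 60, 63 → 66 (+3 each step).
Putting it together: (47, 29, 79, 66).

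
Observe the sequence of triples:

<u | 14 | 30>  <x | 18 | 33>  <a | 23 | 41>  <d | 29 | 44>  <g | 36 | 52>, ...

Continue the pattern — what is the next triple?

<j | 44 | 55>

Letter: u, x, a, d, g → j (letters move forward 3 places in the alphabet, wrapping Z→A).
Second slot: differences are 4, 5, 6, … (increasing by 1 each time), so 14, 18, 23, 29, 36 → 44.
Third slot: 30, 33, 41, 44, 52 → 55 (alternating steps +3, +8, +3, +8, …).
So the next triple is <j | 44 | 55>.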